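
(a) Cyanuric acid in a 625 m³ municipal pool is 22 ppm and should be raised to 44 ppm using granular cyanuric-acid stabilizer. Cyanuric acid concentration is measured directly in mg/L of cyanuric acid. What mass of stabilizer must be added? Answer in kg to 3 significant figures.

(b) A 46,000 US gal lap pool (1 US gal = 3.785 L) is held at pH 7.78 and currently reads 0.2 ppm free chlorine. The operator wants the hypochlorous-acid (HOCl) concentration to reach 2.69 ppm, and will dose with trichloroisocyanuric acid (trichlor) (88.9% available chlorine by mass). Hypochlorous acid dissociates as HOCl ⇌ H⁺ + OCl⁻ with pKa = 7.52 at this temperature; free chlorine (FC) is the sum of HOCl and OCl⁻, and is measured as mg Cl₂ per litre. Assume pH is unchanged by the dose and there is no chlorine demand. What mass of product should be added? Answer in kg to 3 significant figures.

(a) 13.8 kg; (b) 1.45 kg

(a) Volume: 625 m³ = 625,000 L.
(a) CYA to add: (44 − 22) = 22 mg/L × 625,000 L = 13,750 g cyanuric acid.

(b) Volume: 46,000 US gal × 3.785 L/gal = 174,110 L.
(b) [OCl⁻]/[HOCl] = 10^(pH − pKa) = 10^(7.78 − 7.52) = 1.82; fraction as HOCl = 1/(1 + 1.82) = 0.3546.
(b) Free chlorine required for 2.69 ppm HOCl: 2.69 / 0.3546 = 7.585 ppm.
(b) FC to add: 7.585 − 0.2 = 7.385 mg/L as Cl₂.
(b) Cl₂ equivalent: 7.385 mg/L × 174,110 L = 1286 g.
(b) Product at 88.9% available Cl: 1286 / 0.889 = 1446 g.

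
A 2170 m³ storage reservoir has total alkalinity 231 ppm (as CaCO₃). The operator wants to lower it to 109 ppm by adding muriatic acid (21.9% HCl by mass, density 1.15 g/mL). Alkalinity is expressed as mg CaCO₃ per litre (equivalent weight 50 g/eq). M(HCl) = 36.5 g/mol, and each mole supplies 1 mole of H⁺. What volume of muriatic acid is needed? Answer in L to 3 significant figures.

767 L

Volume: 2170 m³ = 2,170,000 L.
Alkalinity to neutralize: (231 − 109) = 122 mg/L as CaCO₃ × 2,170,000 L = 264,700 g as CaCO₃.
Equivalents of H⁺ required: 264,700 ÷ 50 g/eq = 5295 eq = 5295 mol HCl.
Mass of HCl: 5295 × 36.5 = 193,300 g.
Mass of 21.9% solution: 193,300 / 0.219 = 882,500 g.
Volume: 882,500 g ÷ 1.15 g/mL = 767,400 mL.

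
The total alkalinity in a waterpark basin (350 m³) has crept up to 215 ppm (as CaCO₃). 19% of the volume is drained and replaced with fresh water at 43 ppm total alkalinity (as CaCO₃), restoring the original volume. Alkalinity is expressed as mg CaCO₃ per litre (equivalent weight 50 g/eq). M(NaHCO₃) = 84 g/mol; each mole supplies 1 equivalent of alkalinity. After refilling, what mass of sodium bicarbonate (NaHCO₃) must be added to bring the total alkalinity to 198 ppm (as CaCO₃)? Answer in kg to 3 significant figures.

Volume: 350 m³ = 350,000 L.
After draining 19% and refilling: 215 × 0.81 + 43 × 0.19 = 182.32 ppm.
Deficit to target: 198 − 182.32 = 15.68 mg/L.
As CaCO₃: 15.68 mg/L × 350,000 L = 5488 g; ÷ 50 g/eq ÷ 1 = 109.8 mol NaHCO₃.
Mass: 109.8 × 84 = 9220 g.

9.22 kg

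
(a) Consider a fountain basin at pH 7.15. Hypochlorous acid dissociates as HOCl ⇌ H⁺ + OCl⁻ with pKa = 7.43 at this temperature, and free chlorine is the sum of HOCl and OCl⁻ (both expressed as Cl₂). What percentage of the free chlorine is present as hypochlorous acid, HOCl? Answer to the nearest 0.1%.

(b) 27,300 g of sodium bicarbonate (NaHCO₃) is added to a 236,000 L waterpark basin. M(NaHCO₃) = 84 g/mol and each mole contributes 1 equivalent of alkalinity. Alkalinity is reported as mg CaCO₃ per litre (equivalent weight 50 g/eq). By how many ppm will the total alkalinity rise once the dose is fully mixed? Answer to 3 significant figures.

(a) 65.6%; (b) 68.9 ppm

(a) [OCl⁻]/[HOCl] = 10^(pH − pKa) = 10^(7.15 − 7.43) = 10^-0.28 = 0.5248.
(a) Fraction as HOCl = 1 / (1 + 0.5248) = 0.6558.

(b) Moles of NaHCO₃: 27,300 g ÷ 84 g/mol = 325 mol → 325 eq of alkalinity.
(b) As CaCO₃: 325 eq × 50 g/eq = 16,250 g.
(b) Rise: 16,250 g / 236,000 L × 1000 = 68.86 mg/L.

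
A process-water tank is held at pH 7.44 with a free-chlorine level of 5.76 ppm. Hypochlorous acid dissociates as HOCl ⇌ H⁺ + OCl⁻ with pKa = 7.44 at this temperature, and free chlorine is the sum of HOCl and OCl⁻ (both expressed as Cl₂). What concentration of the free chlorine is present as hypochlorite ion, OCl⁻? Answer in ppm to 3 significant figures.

2.88 ppm

[OCl⁻]/[HOCl] = 10^(pH − pKa) = 10^(7.44 − 7.44) = 10^0.00 = 1.
Fraction as HOCl = 1 / (1 + 1) = 0.5.
OCl⁻ = (1 − 0.5) × 5.76 ppm = 2.88 ppm.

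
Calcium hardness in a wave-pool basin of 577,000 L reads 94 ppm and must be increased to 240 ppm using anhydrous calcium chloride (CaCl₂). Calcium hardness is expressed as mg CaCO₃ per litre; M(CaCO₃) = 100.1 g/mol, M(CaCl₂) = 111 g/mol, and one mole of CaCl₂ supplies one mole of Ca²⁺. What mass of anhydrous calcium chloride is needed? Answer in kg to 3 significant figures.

Hardness to add: (240 − 94) = 146 mg/L as CaCO₃ × 577,000 L = 84,240 g as CaCO₃.
Moles of Ca²⁺ (1 mol Ca²⁺ ≡ 1 mol CaCO₃): 84,240 / 100.1 g/mol = 841.6 mol.
Mass of CaCl₂: 841.6 × 111 = 93,420 g.

93.4 kg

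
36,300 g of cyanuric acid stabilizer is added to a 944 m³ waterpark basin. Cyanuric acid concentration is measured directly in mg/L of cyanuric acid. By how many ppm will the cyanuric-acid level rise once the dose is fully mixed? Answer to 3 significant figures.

38.5 ppm

Volume: 944 m³ = 944,000 L.
Rise: 36,300 g / 944,000 L × 1000 = 38.45 mg/L.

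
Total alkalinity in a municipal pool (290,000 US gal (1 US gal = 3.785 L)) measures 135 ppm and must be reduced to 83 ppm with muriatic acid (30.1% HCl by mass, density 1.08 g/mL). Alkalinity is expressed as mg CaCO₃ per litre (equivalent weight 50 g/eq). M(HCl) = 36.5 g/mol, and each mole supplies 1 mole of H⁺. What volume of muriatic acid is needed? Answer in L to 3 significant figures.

128 L

Volume: 290,000 US gal × 3.785 L/gal = 1,097,650 L.
Alkalinity to neutralize: (135 − 83) = 52 mg/L as CaCO₃ × 1,097,650 L = 57,080 g as CaCO₃.
Equivalents of H⁺ required: 57,080 ÷ 50 g/eq = 1142 eq = 1142 mol HCl.
Mass of HCl: 1142 × 36.5 = 41,670 g.
Mass of 30.1% solution: 41,670 / 0.301 = 138,400 g.
Volume: 138,400 g ÷ 1.08 g/mL = 128,200 mL.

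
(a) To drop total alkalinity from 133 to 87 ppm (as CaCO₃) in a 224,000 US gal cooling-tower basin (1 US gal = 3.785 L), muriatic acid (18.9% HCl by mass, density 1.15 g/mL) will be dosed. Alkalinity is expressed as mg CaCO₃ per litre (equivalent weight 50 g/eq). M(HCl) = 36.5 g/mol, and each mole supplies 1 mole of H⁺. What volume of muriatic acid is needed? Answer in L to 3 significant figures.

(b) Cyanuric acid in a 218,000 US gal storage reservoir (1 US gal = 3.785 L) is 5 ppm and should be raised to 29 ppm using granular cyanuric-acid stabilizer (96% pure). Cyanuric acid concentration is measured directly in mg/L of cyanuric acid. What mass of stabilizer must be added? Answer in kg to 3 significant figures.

(a) Volume: 224,000 US gal × 3.785 L/gal = 847,840 L.
(a) Alkalinity to neutralize: (133 − 87) = 46 mg/L as CaCO₃ × 847,840 L = 39,000 g as CaCO₃.
(a) Equivalents of H⁺ required: 39,000 ÷ 50 g/eq = 780 eq = 780 mol HCl.
(a) Mass of HCl: 780 × 36.5 = 28,470 g.
(a) Mass of 18.9% solution: 28,470 / 0.189 = 150,600 g.
(a) Volume: 150,600 g ÷ 1.15 g/mL = 131,000 mL.

(b) Volume: 218,000 US gal × 3.785 L/gal = 825,130 L.
(b) CYA to add: (29 − 5) = 24 mg/L × 825,130 L = 19,800 g cyanuric acid.
(b) At 96% purity: 19,800 / 0.96 = 20,630 g product.

(a) 131 L; (b) 20.6 kg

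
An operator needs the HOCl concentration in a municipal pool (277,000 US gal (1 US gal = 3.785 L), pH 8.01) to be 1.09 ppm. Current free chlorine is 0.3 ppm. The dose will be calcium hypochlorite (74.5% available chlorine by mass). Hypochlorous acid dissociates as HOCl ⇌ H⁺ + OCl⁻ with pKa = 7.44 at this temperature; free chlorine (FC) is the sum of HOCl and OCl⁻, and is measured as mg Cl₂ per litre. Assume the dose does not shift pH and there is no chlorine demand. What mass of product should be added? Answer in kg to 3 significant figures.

6.81 kg

Volume: 277,000 US gal × 3.785 L/gal = 1,048,445 L.
[OCl⁻]/[HOCl] = 10^(pH − pKa) = 10^(8.01 − 7.44) = 3.715; fraction as HOCl = 1/(1 + 3.715) = 0.2121.
Free chlorine required for 1.09 ppm HOCl: 1.09 / 0.2121 = 5.14 ppm.
FC to add: 5.14 − 0.3 = 4.84 mg/L as Cl₂.
Cl₂ equivalent: 4.84 mg/L × 1,048,445 L = 5074 g.
Product at 74.5% available Cl: 5074 / 0.745 = 6811 g.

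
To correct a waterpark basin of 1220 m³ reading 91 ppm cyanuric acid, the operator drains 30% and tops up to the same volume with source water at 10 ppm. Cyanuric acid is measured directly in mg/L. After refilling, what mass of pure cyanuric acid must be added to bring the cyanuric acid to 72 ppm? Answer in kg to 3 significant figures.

6.47 kg

Volume: 1220 m³ = 1,220,000 L.
After draining 30% and refilling: 91 × 0.70 + 10 × 0.30 = 66.7 ppm.
Deficit to target: 72 − 66.7 = 5.3 mg/L.
Mass: 5.3 mg/L × 1,220,000 L = 6466 g cyanuric acid.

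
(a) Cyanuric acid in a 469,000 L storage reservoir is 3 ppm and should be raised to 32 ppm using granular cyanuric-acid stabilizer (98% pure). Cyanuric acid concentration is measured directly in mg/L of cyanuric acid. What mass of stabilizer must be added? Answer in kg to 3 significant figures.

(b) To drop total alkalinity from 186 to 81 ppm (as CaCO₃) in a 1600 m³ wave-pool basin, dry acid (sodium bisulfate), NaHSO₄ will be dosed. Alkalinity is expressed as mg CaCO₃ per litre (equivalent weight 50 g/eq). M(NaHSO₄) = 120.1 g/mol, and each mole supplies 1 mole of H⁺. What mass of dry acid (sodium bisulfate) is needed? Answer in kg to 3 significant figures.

(a) 13.9 kg; (b) 404 kg

(a) CYA to add: (32 − 3) = 29 mg/L × 469,000 L = 13,600 g cyanuric acid.
(a) At 98% purity: 13,600 / 0.98 = 13,880 g product.

(b) Volume: 1600 m³ = 1,600,000 L.
(b) Alkalinity to neutralize: (186 − 81) = 105 mg/L as CaCO₃ × 1,600,000 L = 168,000 g as CaCO₃.
(b) Equivalents of H⁺ required: 168,000 ÷ 50 g/eq = 3360 eq = 3360 mol NaHSO₄.
(b) Mass of NaHSO₄: 3360 × 120.1 = 403,500 g.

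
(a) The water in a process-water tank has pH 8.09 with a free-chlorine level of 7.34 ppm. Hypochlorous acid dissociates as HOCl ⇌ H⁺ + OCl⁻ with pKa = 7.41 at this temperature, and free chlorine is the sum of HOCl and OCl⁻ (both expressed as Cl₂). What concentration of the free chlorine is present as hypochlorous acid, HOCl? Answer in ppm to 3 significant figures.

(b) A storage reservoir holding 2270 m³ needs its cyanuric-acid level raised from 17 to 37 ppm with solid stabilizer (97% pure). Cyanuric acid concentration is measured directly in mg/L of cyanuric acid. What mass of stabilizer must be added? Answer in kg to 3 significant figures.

(a) 1.27 ppm; (b) 46.8 kg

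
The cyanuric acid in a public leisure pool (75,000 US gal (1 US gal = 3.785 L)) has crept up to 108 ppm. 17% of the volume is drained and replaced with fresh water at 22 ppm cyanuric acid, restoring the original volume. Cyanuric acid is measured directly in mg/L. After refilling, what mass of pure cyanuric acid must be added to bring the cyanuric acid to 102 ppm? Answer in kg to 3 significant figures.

2.45 kg

Volume: 75,000 US gal × 3.785 L/gal = 283,875 L.
After draining 17% and refilling: 108 × 0.83 + 22 × 0.17 = 93.38 ppm.
Deficit to target: 102 − 93.38 = 8.62 mg/L.
Mass: 8.62 mg/L × 283,875 L = 2447 g cyanuric acid.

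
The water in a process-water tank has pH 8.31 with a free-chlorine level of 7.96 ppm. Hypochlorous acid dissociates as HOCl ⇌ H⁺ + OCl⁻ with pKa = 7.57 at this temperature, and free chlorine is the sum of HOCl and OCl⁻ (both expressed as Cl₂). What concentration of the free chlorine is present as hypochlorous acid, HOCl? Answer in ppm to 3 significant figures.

1.23 ppm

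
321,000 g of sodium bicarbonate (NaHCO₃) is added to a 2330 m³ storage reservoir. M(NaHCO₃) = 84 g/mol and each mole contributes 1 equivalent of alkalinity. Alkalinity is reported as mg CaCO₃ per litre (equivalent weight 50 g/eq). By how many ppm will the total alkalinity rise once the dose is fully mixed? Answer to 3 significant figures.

82.0 ppm

Volume: 2330 m³ = 2,330,000 L.
Moles of NaHCO₃: 321,000 g ÷ 84 g/mol = 3821 mol → 3821 eq of alkalinity.
As CaCO₃: 3821 eq × 50 g/eq = 191,100 g.
Rise: 191,100 g / 2,330,000 L × 1000 = 82 mg/L.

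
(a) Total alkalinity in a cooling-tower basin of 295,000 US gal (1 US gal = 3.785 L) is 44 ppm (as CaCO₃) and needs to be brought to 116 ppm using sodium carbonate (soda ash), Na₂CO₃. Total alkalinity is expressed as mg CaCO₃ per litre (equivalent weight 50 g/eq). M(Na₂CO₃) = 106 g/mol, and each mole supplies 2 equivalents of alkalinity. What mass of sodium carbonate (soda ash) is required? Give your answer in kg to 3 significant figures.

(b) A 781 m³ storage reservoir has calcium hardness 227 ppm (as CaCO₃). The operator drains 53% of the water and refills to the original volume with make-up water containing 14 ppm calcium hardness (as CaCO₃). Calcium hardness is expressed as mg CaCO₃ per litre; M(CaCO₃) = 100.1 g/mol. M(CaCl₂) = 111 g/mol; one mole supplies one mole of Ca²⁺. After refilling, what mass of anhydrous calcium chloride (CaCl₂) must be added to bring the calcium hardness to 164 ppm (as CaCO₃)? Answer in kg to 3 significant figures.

(a) Volume: 295,000 US gal × 3.785 L/gal = 1,116,575 L.
(a) Alkalinity to add: (116 − 44) = 72 mg/L as CaCO₃ × 1,116,575 L = 80,390 g as CaCO₃.
(a) Equivalents: 80,390 g ÷ 50 g/eq = 1608 eq.
(a) Each mole of Na₂CO₃ supplies 2 eq, so 1608 / 2 = 803.9 mol.
(a) Mass: 803.9 mol × 106 g/mol = 85,220 g.

(b) Volume: 781 m³ = 781,000 L.
(b) After draining 53% and refilling: 227 × 0.47 + 14 × 0.53 = 114.11 ppm.
(b) Deficit to target: 164 − 114.11 = 49.89 mg/L.
(b) As CaCO₃: 49.89 mg/L × 781,000 L = 38,960 g; ÷ 100.1 = 389.3 mol Ca²⁺.
(b) Mass: 389.3 × 111 = 43,210 g.

(a) 85.2 kg; (b) 43.2 kg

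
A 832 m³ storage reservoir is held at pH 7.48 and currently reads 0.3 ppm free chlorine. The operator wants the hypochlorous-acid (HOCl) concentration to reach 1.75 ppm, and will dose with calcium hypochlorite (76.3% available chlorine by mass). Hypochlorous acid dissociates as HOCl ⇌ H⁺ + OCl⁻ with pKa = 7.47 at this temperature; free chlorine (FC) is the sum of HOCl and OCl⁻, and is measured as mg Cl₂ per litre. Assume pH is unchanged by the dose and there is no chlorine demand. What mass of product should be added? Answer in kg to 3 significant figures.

3.53 kg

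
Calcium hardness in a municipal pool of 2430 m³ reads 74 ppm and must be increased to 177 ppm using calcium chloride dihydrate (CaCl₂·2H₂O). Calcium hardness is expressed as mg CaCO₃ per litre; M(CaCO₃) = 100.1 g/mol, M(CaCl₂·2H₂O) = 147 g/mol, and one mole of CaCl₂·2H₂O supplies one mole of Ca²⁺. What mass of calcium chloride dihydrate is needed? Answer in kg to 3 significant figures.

Volume: 2430 m³ = 2,430,000 L.
Hardness to add: (177 − 74) = 103 mg/L as CaCO₃ × 2,430,000 L = 250,300 g as CaCO₃.
Moles of Ca²⁺ (1 mol Ca²⁺ ≡ 1 mol CaCO₃): 250,300 / 100.1 g/mol = 2500 mol.
Mass of CaCl₂·2H₂O: 2500 × 147 = 367,600 g.

368 kg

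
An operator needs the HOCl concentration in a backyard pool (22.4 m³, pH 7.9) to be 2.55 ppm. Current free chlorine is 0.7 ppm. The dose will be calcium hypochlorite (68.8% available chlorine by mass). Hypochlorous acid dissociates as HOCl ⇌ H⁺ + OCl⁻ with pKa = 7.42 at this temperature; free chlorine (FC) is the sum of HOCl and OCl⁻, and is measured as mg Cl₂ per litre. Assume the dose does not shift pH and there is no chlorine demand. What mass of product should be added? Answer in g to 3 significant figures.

311 g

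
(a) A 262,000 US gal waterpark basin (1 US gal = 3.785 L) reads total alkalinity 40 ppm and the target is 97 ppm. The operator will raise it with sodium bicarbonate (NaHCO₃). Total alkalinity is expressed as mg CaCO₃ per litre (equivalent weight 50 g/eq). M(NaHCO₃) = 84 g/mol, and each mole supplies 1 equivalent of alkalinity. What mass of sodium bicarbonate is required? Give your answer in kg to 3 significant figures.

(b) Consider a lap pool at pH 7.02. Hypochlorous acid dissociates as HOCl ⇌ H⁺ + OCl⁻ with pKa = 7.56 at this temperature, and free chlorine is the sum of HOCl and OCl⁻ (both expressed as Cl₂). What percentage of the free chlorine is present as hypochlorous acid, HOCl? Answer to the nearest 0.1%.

(a) Volume: 262,000 US gal × 3.785 L/gal = 991,670 L.
(a) Alkalinity to add: (97 − 40) = 57 mg/L as CaCO₃ × 991,670 L = 56,530 g as CaCO₃.
(a) Equivalents: 56,530 g ÷ 50 g/eq = 1131 eq.
(a) NaHCO₃ supplies 1 eq per mole → 1131 mol.
(a) Mass: 1131 mol × 84 g/mol = 94,960 g.

(b) [OCl⁻]/[HOCl] = 10^(pH − pKa) = 10^(7.02 − 7.56) = 10^-0.54 = 0.2884.
(b) Fraction as HOCl = 1 / (1 + 0.2884) = 0.7762.

(a) 95.0 kg; (b) 77.6%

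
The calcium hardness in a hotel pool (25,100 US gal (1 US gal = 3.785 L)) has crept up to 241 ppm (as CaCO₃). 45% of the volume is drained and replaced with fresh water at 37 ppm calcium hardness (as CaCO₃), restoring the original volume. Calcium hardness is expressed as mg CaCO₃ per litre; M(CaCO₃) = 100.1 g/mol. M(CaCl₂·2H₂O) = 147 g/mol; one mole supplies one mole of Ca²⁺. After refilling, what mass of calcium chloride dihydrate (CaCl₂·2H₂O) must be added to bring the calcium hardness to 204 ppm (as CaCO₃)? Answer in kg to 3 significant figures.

7.65 kg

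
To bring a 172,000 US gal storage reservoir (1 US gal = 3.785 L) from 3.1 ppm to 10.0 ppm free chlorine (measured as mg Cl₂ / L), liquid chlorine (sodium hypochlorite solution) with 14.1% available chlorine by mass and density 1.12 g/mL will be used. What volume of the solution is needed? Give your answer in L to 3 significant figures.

28.4 L

Volume: 172,000 US gal × 3.785 L/gal = 651,020 L.
Chlorine deficit: 10.0 − 3.1 = 6.9 ppm = 6.9 mg/L as Cl₂.
Cl₂ equivalent needed: 6.9 mg/L × 651,020 L = 4,492,000 mg = 4492 g.
Product at 14.1% available chlorine: 4492 / 0.141 = 31,860 g.
Volume at density 1.12 g/mL: 31,860 g ÷ 1.12 g/mL = 28,450 mL.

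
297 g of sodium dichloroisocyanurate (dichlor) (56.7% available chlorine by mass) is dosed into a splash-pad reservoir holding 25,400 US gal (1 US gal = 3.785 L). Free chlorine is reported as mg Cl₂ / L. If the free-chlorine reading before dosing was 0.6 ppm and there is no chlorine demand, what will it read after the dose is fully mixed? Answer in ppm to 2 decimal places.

Volume: 25,400 US gal × 3.785 L/gal = 96,139 L.
Available chlorine delivered: 297 g × 0.567 = 168.4 g as Cl₂.
Concentration rise: 168.4 g / 96,139 L = 1.752 mg/L = 1.75 ppm.
Final FC: 0.6 + 1.75 = 2.35 ppm.

2.35 ppm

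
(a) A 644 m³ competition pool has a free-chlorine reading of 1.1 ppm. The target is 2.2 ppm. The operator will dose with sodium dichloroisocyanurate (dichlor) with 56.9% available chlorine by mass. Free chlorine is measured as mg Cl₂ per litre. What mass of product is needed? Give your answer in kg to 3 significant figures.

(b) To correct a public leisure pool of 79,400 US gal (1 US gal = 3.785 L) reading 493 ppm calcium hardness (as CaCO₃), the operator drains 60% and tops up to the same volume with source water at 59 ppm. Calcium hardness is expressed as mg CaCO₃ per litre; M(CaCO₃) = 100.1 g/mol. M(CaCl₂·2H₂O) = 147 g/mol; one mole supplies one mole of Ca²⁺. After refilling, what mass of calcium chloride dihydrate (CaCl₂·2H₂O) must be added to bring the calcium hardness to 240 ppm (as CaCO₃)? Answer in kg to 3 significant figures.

(a) 1.24 kg; (b) 3.27 kg

(a) Volume: 644 m³ = 644,000 L.
(a) Chlorine deficit: 2.2 − 1.1 = 1.1 ppm = 1.1 mg/L as Cl₂.
(a) Cl₂ equivalent needed: 1.1 mg/L × 644,000 L = 708,400 mg = 708.4 g.
(a) Product at 56.9% available chlorine: 708.4 / 0.569 = 1245 g.

(b) Volume: 79,400 US gal × 3.785 L/gal = 300,529 L.
(b) After draining 60% and refilling: 493 × 0.40 + 59 × 0.60 = 232.6 ppm.
(b) Deficit to target: 240 − 232.6 = 7.4 mg/L.
(b) As CaCO₃: 7.4 mg/L × 300,529 L = 2224 g; ÷ 100.1 = 22.22 mol Ca²⁺.
(b) Mass: 22.22 × 147 = 3266 g.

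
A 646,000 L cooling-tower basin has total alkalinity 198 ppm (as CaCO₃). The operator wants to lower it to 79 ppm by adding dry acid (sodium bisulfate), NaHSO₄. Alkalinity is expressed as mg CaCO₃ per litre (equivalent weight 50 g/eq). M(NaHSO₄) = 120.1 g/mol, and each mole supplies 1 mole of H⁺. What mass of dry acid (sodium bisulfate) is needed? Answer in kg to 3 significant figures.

Alkalinity to neutralize: (198 − 79) = 119 mg/L as CaCO₃ × 646,000 L = 76,870 g as CaCO₃.
Equivalents of H⁺ required: 76,870 ÷ 50 g/eq = 1537 eq = 1537 mol NaHSO₄.
Mass of NaHSO₄: 1537 × 120.1 = 184,700 g.

185 kg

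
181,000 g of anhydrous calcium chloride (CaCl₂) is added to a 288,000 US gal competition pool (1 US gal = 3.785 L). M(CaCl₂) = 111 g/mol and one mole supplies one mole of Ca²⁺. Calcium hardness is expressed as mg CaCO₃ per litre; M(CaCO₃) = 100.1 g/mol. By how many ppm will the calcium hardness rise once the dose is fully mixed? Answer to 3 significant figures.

150 ppm

Volume: 288,000 US gal × 3.785 L/gal = 1,090,080 L.
Moles of Ca²⁺: 181,000 g ÷ 111 g/mol = 1631 mol.
As CaCO₃: 1631 mol × 100.1 g/mol = 163,200 g.
Rise: 163,200 g / 1,090,080 L × 1000 = 149.7 mg/L.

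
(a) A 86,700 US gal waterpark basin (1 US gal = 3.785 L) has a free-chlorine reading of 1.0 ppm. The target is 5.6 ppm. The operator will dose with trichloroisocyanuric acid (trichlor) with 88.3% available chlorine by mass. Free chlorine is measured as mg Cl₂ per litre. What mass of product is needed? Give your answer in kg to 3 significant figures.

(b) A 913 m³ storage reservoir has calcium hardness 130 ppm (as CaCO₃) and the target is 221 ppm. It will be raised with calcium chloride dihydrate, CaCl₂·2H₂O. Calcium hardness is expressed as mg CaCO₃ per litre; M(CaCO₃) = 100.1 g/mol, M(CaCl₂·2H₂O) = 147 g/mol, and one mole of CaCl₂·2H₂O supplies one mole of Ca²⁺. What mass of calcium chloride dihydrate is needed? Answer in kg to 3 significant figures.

(a) 1.71 kg; (b) 122 kg

(a) Volume: 86,700 US gal × 3.785 L/gal = 328,160 L.
(a) Chlorine deficit: 5.6 − 1.0 = 4.6 ppm = 4.6 mg/L as Cl₂.
(a) Cl₂ equivalent needed: 4.6 mg/L × 328,160 L = 1,510,000 mg = 1510 g.
(a) Product at 88.3% available chlorine: 1510 / 0.883 = 1710 g.

(b) Volume: 913 m³ = 913,000 L.
(b) Hardness to add: (221 − 130) = 91 mg/L as CaCO₃ × 913,000 L = 83,080 g as CaCO₃.
(b) Moles of Ca²⁺ (1 mol Ca²⁺ ≡ 1 mol CaCO₃): 83,080 / 100.1 g/mol = 830 mol.
(b) Mass of CaCl₂·2H₂O: 830 × 147 = 122,000 g.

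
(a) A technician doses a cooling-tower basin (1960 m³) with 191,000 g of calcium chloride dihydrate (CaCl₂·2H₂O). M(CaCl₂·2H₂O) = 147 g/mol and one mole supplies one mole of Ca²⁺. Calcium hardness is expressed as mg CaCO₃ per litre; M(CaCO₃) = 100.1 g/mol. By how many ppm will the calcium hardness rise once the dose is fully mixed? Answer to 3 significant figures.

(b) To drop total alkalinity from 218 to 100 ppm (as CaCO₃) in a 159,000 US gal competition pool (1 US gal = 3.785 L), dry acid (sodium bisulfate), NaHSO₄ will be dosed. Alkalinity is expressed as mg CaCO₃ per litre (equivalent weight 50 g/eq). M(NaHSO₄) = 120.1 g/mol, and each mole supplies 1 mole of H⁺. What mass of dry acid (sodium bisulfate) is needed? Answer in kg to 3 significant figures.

(a) Volume: 1960 m³ = 1,960,000 L.
(a) Moles of Ca²⁺: 191,000 g ÷ 147 g/mol = 1299 mol.
(a) As CaCO₃: 1299 mol × 100.1 g/mol = 130,100 g.
(a) Rise: 130,100 g / 1,960,000 L × 1000 = 66.36 mg/L.

(b) Volume: 159,000 US gal × 3.785 L/gal = 601,815 L.
(b) Alkalinity to neutralize: (218 − 100) = 118 mg/L as CaCO₃ × 601,815 L = 71,010 g as CaCO₃.
(b) Equivalents of H⁺ required: 71,010 ÷ 50 g/eq = 1420 eq = 1420 mol NaHSO₄.
(b) Mass of NaHSO₄: 1420 × 120.1 = 170,600 g.

(a) 66.4 ppm; (b) 171 kg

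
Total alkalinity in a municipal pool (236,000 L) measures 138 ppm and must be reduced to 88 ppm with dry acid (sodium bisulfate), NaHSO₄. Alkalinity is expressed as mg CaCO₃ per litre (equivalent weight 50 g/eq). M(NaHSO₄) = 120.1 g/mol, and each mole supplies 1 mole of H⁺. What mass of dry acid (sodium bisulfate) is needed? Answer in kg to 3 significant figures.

28.3 kg

Alkalinity to neutralize: (138 − 88) = 50 mg/L as CaCO₃ × 236,000 L = 11,800 g as CaCO₃.
Equivalents of H⁺ required: 11,800 ÷ 50 g/eq = 236 eq = 236 mol NaHSO₄.
Mass of NaHSO₄: 236 × 120.1 = 28,340 g.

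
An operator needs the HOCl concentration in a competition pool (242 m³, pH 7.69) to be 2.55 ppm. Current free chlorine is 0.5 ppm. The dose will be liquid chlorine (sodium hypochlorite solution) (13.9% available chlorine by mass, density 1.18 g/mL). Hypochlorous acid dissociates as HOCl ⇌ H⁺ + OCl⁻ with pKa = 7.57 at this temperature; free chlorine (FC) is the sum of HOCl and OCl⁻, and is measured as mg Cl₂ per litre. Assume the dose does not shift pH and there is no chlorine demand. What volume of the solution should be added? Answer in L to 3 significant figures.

7.98 L

Volume: 242 m³ = 242,000 L.
[OCl⁻]/[HOCl] = 10^(pH − pKa) = 10^(7.69 − 7.57) = 1.318; fraction as HOCl = 1/(1 + 1.318) = 0.4314.
Free chlorine required for 2.55 ppm HOCl: 2.55 / 0.4314 = 5.912 ppm.
FC to add: 5.912 − 0.5 = 5.412 mg/L as Cl₂.
Cl₂ equivalent: 5.412 mg/L × 242,000 L = 1310 g.
Product at 13.9% available Cl: 1310 / 0.139 = 9422 g.
Volume: 9422 g ÷ 1.18 g/mL = 7984 mL.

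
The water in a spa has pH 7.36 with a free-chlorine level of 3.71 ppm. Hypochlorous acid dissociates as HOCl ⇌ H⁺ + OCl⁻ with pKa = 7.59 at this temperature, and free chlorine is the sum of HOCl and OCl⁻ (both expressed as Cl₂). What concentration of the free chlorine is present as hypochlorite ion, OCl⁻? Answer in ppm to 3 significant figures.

[OCl⁻]/[HOCl] = 10^(pH − pKa) = 10^(7.36 − 7.59) = 10^-0.23 = 0.5888.
Fraction as HOCl = 1 / (1 + 0.5888) = 0.6294.
OCl⁻ = (1 − 0.6294) × 3.71 ppm = 1.375 ppm.

1.37 ppm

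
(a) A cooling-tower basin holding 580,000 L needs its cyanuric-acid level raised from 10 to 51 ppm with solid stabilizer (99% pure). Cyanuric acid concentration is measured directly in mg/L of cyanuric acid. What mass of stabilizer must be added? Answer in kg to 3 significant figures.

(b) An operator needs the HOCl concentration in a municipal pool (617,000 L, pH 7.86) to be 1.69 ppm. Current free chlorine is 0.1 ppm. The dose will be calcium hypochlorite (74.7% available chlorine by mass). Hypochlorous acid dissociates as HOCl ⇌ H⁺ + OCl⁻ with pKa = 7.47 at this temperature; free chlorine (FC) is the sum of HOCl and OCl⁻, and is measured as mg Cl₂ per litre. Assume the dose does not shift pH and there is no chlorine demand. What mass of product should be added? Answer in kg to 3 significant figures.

(a) CYA to add: (51 − 10) = 41 mg/L × 580,000 L = 23,780 g cyanuric acid.
(a) At 99% purity: 23,780 / 0.99 = 24,020 g product.

(b) [OCl⁻]/[HOCl] = 10^(pH − pKa) = 10^(7.86 − 7.47) = 2.455; fraction as HOCl = 1/(1 + 2.455) = 0.2895.
(b) Free chlorine required for 1.69 ppm HOCl: 1.69 / 0.2895 = 5.838 ppm.
(b) FC to add: 5.838 − 0.1 = 5.738 mg/L as Cl₂.
(b) Cl₂ equivalent: 5.738 mg/L × 617,000 L = 3541 g.
(b) Product at 74.7% available Cl: 3541 / 0.747 = 4740 g.

(a) 24.0 kg; (b) 4.74 kg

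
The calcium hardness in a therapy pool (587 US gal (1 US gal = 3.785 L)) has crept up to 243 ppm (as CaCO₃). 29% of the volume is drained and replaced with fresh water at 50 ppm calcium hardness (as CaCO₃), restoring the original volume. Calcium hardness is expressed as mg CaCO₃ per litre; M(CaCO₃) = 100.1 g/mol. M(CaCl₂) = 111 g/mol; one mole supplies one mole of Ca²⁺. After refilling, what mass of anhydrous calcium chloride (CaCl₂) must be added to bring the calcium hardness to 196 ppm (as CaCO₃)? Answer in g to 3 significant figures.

22.1 g

Volume: 587 US gal × 3.785 L/gal = 2,222 L.
After draining 29% and refilling: 243 × 0.71 + 50 × 0.29 = 187.03 ppm.
Deficit to target: 196 − 187.03 = 8.97 mg/L.
As CaCO₃: 8.97 mg/L × 2,222 L = 19.93 g; ÷ 100.1 = 0.1991 mol Ca²⁺.
Mass: 0.1991 × 111 = 22.1 g.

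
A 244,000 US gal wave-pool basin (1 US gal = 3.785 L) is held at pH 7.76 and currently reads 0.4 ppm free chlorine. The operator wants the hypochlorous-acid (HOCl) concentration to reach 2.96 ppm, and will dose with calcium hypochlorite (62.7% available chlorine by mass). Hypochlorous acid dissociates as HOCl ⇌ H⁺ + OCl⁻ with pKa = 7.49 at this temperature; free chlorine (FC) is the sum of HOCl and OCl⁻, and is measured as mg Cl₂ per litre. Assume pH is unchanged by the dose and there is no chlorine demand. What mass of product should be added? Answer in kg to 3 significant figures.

11.9 kg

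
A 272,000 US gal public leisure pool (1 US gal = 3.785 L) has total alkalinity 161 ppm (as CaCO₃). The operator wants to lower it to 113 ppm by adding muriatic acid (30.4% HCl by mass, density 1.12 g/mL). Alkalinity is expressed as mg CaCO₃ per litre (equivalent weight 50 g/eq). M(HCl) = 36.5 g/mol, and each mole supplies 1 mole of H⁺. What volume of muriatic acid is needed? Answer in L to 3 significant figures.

Volume: 272,000 US gal × 3.785 L/gal = 1,029,520 L.
Alkalinity to neutralize: (161 − 113) = 48 mg/L as CaCO₃ × 1,029,520 L = 49,420 g as CaCO₃.
Equivalents of H⁺ required: 49,420 ÷ 50 g/eq = 988.3 eq = 988.3 mol HCl.
Mass of HCl: 988.3 × 36.5 = 36,070 g.
Mass of 30.4% solution: 36,070 / 0.304 = 118,700 g.
Volume: 118,700 g ÷ 1.12 g/mL = 106,000 mL.

106 L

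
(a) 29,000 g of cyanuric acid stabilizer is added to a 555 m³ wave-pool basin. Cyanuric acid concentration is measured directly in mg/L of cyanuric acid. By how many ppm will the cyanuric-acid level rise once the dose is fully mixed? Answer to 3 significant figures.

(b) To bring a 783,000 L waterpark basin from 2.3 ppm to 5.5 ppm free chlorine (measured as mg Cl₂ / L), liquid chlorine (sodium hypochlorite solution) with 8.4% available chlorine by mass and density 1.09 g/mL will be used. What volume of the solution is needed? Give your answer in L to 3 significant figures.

(a) 52.3 ppm; (b) 27.4 L

(a) Volume: 555 m³ = 555,000 L.
(a) Rise: 29,000 g / 555,000 L × 1000 = 52.25 mg/L.

(b) Chlorine deficit: 5.5 − 2.3 = 3.2 ppm = 3.2 mg/L as Cl₂.
(b) Cl₂ equivalent needed: 3.2 mg/L × 783,000 L = 2,506,000 mg = 2506 g.
(b) Product at 8.4% available chlorine: 2506 / 0.084 = 29,830 g.
(b) Volume at density 1.09 g/mL: 29,830 g ÷ 1.09 g/mL = 27,370 mL.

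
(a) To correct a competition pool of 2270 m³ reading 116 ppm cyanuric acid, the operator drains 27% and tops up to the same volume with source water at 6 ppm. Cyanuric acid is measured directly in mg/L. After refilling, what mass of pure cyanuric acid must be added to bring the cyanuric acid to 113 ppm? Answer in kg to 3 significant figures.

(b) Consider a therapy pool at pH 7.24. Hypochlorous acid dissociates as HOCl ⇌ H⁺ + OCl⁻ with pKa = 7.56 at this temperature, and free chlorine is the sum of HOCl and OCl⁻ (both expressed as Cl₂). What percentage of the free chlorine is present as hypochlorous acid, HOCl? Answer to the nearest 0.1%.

(a) 60.6 kg; (b) 67.6%

(a) Volume: 2270 m³ = 2,270,000 L.
(a) After draining 27% and refilling: 116 × 0.73 + 6 × 0.27 = 86.3 ppm.
(a) Deficit to target: 113 − 86.3 = 26.7 mg/L.
(a) Mass: 26.7 mg/L × 2,270,000 L = 60,610 g cyanuric acid.

(b) [OCl⁻]/[HOCl] = 10^(pH − pKa) = 10^(7.24 − 7.56) = 10^-0.32 = 0.4786.
(b) Fraction as HOCl = 1 / (1 + 0.4786) = 0.6763.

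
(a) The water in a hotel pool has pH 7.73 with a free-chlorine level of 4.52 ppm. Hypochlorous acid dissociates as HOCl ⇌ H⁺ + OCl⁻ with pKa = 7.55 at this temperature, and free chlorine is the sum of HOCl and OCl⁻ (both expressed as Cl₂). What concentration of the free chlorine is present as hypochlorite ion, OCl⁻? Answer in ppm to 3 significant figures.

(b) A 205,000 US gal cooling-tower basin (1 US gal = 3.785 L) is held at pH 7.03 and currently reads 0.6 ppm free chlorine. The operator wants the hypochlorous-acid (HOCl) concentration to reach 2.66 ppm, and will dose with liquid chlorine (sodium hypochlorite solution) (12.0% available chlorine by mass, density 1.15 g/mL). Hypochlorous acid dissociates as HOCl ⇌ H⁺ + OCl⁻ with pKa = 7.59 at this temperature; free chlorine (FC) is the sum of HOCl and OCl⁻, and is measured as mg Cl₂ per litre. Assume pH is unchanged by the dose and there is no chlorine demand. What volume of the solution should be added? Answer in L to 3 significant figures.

(a) 2.72 ppm; (b) 15.7 L

(a) [OCl⁻]/[HOCl] = 10^(pH − pKa) = 10^(7.73 − 7.55) = 10^0.18 = 1.514.
(a) Fraction as HOCl = 1 / (1 + 1.514) = 0.3978.
(a) OCl⁻ = (1 − 0.3978) × 4.52 ppm = 2.722 ppm.

(b) Volume: 205,000 US gal × 3.785 L/gal = 775,925 L.
(b) [OCl⁻]/[HOCl] = 10^(pH − pKa) = 10^(7.03 − 7.59) = 0.2754; fraction as HOCl = 1/(1 + 0.2754) = 0.7841.
(b) Free chlorine required for 2.66 ppm HOCl: 2.66 / 0.7841 = 3.393 ppm.
(b) FC to add: 3.393 − 0.6 = 2.793 mg/L as Cl₂.
(b) Cl₂ equivalent: 2.793 mg/L × 775,925 L = 2167 g.
(b) Product at 12.0% available Cl: 2167 / 0.12 = 18,060 g.
(b) Volume: 18,060 g ÷ 1.15 g/mL = 15,700 mL.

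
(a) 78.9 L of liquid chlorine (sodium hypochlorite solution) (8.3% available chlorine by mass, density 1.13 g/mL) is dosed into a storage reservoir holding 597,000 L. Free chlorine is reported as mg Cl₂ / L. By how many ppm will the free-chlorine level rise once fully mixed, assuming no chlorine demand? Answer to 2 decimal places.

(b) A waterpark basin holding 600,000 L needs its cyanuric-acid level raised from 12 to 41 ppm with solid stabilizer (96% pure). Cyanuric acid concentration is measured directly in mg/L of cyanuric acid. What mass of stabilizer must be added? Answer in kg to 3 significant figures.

(a) Mass of solution: 78.9 L × 1000 mL/L × 1.13 g/mL = 89,160 g.
(a) Available chlorine delivered: 89,160 g × 0.083 = 7400 g as Cl₂.
(a) Concentration rise: 7400 g / 597,000 L = 12.4 mg/L = 12.40 ppm.

(b) CYA to add: (41 − 12) = 29 mg/L × 600,000 L = 17,400 g cyanuric acid.
(b) At 96% purity: 17,400 / 0.96 = 18,120 g product.

(a) 12.40 ppm; (b) 18.1 kg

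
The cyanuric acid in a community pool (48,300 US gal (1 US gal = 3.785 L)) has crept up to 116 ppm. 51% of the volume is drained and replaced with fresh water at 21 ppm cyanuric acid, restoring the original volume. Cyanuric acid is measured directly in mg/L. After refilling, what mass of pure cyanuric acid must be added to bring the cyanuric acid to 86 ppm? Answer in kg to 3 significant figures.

3.37 kg

Volume: 48,300 US gal × 3.785 L/gal = 182,816 L.
After draining 51% and refilling: 116 × 0.49 + 21 × 0.51 = 67.55 ppm.
Deficit to target: 86 − 67.55 = 18.45 mg/L.
Mass: 18.45 mg/L × 182,816 L = 3373 g cyanuric acid.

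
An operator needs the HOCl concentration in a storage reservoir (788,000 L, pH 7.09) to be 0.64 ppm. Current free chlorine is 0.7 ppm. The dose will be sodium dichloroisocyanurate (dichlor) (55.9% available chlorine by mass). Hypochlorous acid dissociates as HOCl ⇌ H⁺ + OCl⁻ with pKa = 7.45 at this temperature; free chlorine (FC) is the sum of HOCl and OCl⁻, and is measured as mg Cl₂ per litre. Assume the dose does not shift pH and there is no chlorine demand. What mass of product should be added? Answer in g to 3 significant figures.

309 g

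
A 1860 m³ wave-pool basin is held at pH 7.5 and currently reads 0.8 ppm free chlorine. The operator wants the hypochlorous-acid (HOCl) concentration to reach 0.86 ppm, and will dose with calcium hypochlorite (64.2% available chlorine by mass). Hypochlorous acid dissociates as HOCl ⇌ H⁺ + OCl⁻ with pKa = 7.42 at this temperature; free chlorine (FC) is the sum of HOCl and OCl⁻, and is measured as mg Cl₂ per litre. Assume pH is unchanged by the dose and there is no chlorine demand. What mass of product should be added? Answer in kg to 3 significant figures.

Volume: 1860 m³ = 1,860,000 L.
[OCl⁻]/[HOCl] = 10^(pH − pKa) = 10^(7.5 − 7.42) = 1.202; fraction as HOCl = 1/(1 + 1.202) = 0.4541.
Free chlorine required for 0.86 ppm HOCl: 0.86 / 0.4541 = 1.894 ppm.
FC to add: 1.894 − 0.8 = 1.094 mg/L as Cl₂.
Cl₂ equivalent: 1.094 mg/L × 1,860,000 L = 2035 g.
Product at 64.2% available Cl: 2035 / 0.642 = 3169 g.

3.17 kg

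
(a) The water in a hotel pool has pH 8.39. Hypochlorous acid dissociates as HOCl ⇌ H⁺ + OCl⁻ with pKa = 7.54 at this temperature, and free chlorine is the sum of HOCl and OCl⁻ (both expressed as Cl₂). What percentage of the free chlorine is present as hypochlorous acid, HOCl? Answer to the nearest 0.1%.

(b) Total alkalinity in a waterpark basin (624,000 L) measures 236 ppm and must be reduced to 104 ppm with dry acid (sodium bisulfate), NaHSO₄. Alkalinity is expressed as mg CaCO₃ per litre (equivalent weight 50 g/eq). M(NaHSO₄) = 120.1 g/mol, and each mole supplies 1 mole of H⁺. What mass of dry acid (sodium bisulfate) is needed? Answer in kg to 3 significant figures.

(a) 12.4%; (b) 198 kg

(a) [OCl⁻]/[HOCl] = 10^(pH − pKa) = 10^(8.39 − 7.54) = 10^0.85 = 7.079.
(a) Fraction as HOCl = 1 / (1 + 7.079) = 0.1238.

(b) Alkalinity to neutralize: (236 − 104) = 132 mg/L as CaCO₃ × 624,000 L = 82,370 g as CaCO₃.
(b) Equivalents of H⁺ required: 82,370 ÷ 50 g/eq = 1647 eq = 1647 mol NaHSO₄.
(b) Mass of NaHSO₄: 1647 × 120.1 = 197,800 g.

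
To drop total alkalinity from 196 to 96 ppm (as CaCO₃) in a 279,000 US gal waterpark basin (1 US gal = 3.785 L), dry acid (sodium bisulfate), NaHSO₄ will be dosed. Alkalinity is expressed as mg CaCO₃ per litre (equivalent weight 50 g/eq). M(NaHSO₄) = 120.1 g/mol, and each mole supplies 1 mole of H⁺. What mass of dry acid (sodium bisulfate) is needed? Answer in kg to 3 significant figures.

254 kg

Volume: 279,000 US gal × 3.785 L/gal = 1,056,015 L.
Alkalinity to neutralize: (196 − 96) = 100 mg/L as CaCO₃ × 1,056,015 L = 105,600 g as CaCO₃.
Equivalents of H⁺ required: 105,600 ÷ 50 g/eq = 2112 eq = 2112 mol NaHSO₄.
Mass of NaHSO₄: 2112 × 120.1 = 253,700 g.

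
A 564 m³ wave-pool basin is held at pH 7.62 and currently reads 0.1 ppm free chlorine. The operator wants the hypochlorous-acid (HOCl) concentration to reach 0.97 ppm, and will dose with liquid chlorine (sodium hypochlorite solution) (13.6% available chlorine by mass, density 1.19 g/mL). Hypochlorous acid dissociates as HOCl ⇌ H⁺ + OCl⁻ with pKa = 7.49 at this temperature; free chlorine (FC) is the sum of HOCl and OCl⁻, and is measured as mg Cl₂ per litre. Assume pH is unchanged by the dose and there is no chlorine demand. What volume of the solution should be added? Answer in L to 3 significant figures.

Volume: 564 m³ = 564,000 L.
[OCl⁻]/[HOCl] = 10^(pH − pKa) = 10^(7.62 − 7.49) = 1.349; fraction as HOCl = 1/(1 + 1.349) = 0.4257.
Free chlorine required for 0.97 ppm HOCl: 0.97 / 0.4257 = 2.278 ppm.
FC to add: 2.278 − 0.1 = 2.178 mg/L as Cl₂.
Cl₂ equivalent: 2.178 mg/L × 564,000 L = 1229 g.
Product at 13.6% available Cl: 1229 / 0.136 = 9034 g.
Volume: 9034 g ÷ 1.19 g/mL = 7592 mL.

7.59 L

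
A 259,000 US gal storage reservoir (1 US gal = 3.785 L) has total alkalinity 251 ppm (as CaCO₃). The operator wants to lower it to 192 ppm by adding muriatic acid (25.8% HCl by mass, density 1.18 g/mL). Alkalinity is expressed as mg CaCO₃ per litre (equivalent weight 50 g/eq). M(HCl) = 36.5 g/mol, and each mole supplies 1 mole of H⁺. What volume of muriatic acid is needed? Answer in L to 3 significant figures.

139 L

Volume: 259,000 US gal × 3.785 L/gal = 980,315 L.
Alkalinity to neutralize: (251 − 192) = 59 mg/L as CaCO₃ × 980,315 L = 57,840 g as CaCO₃.
Equivalents of H⁺ required: 57,840 ÷ 50 g/eq = 1157 eq = 1157 mol HCl.
Mass of HCl: 1157 × 36.5 = 42,220 g.
Mass of 25.8% solution: 42,220 / 0.258 = 163,700 g.
Volume: 163,700 g ÷ 1.18 g/mL = 138,700 mL.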